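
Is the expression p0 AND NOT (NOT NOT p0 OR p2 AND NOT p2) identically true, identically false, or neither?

identically false

p0 AND NOT (NOT NOT p0 OR p2 AND NOT p2)
= p0 AND NOT NOT NOT p0
= p0 AND NOT p0
= FALSE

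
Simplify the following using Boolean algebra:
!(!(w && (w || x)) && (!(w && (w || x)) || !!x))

w

!(!(w && (w || x)) && (!(w && (w || x)) || !!x))
= !(!(w && (w || x)) && (!(w && (w || x)) || x))   — double negation
= !!(w && (w || x))   — absorption
= w && (w || x)   — double negation
= w   — absorption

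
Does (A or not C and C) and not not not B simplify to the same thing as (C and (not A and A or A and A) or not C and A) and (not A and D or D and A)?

E1: (A or not C and C) and not not not B
    = (A or not C and C) and not B   [double negation]
    = A and not B   [complement / identity]
E2: (C and (not A and A or A and A) or not C and A) and (not A and D or D and A)
    = (C and A or not C and A) and (not A and D or D and A)   [distribution]
    = (C and A or not C and A) and D   [distribution]
    = A and D   [distribution]
These differ: at A=1, B=0, C=0, D=0, E1 = 1 but E2 = 0.

No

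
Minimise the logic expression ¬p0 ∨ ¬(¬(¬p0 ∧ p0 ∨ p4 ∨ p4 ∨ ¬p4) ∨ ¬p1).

¬p0 ∨ ¬(¬(¬p0 ∧ p0 ∨ p4 ∨ p4 ∨ ¬p4) ∨ ¬p1)
= ¬p0 ∨ (¬p0 ∧ p0 ∨ p4 ∨ p4 ∨ ¬p4) ∧ p1   (De Morgan)
= ¬p0 ∨ (p4 ∨ p4 ∨ ¬p4) ∧ p1   (complement / identity)
= ¬p0 ∨ (p4 ∨ ¬p4) ∧ p1   (idempotence)
= ¬p0 ∨ p1   (complement / identity)

¬p0 ∨ p1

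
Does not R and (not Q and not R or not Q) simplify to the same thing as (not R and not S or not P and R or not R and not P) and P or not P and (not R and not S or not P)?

No

E1: not R and (not Q and not R or not Q)
    = not R and not Q   — absorption
E2: (not R and not S or not P and R or not R and not P) and P or not P and (not R and not S or not P)
    = (not R and not S or not P) and P or not P and (not R and not S or not P)   — distribution
    = not R and not S or not P   — distribution
These differ: at P=0, Q=1, R=0, S=0, E1 = 0 but E2 = 1.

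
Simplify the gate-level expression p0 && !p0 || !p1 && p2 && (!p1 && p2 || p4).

!p1 && p2

p0 && !p0 || !p1 && p2 && (!p1 && p2 || p4)
= !p1 && p2 && (!p1 && p2 || p4)   (complement / identity)
= !p1 && p2   (absorption)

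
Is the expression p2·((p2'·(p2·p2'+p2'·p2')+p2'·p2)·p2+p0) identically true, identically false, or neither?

neither

p2·((p2'·(p2·p2'+p2'·p2')+p2'·p2)·p2+p0)
= p2·((p2'·p2'+p2'·p2)·p2+p0)
= p2·(p2'·p2+p0)
= p2·p0
This depends on p0, p2, so it is not a constant.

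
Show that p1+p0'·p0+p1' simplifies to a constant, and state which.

1

p1+p0'·p0+p1'
= p1+p1'
= 1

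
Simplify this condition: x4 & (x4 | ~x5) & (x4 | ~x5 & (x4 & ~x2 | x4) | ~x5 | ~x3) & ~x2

x4 & ~x2

x4 & (x4 | ~x5) & (x4 | ~x5 & (x4 & ~x2 | x4) | ~x5 | ~x3) & ~x2
= x4 & (x4 | ~x5) & (x4 | ~x5 & x4 | ~x5 | ~x3) & ~x2
= x4 & (x4 | ~x5) & (x4 | ~x5 | ~x3) & ~x2
= x4 & (x4 | ~x5) & ~x2
= x4 & ~x2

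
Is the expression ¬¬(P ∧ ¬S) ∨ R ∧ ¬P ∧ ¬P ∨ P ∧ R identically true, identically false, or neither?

¬¬(P ∧ ¬S) ∨ R ∧ ¬P ∧ ¬P ∨ P ∧ R
= ¬¬(P ∧ ¬S) ∨ R ∧ ¬P ∨ P ∧ R   — idempotence
= ¬¬(P ∧ ¬S) ∨ R   — distribution
= P ∧ ¬S ∨ R   — double negation
This depends on P, R, S, so it is not a constant.

neither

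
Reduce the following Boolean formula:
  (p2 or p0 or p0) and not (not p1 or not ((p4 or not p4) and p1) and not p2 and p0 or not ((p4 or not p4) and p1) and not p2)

(p2 or p0) and p1

(p2 or p0 or p0) and not (not p1 or not ((p4 or not p4) and p1) and not p2 and p0 or not ((p4 or not p4) and p1) and not p2)
= (p2 or p0 or p0) and not (not p1 or not ((p4 or not p4) and p1) and not p2)
= (p2 or p0 or p0) and not (not p1 or not p1 and not p2)
= (p2 or p0 or p0) and not not p1
= (p2 or p0 or p0) and p1
= (p2 or p0) and p1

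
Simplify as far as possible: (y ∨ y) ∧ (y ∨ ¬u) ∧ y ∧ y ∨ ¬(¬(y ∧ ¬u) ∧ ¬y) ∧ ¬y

y

(y ∨ y) ∧ (y ∨ ¬u) ∧ y ∧ y ∨ ¬(¬(y ∧ ¬u) ∧ ¬y) ∧ ¬y
= (y ∨ y) ∧ (y ∨ ¬u) ∧ y ∧ y ∨ (y ∧ ¬u ∨ y) ∧ ¬y   (De Morgan)
= (y ∧ ¬u ∨ y) ∧ y ∧ y ∨ (y ∧ ¬u ∨ y) ∧ ¬y   (distribution)
= (y ∧ ¬u ∨ y) ∧ y ∨ (y ∧ ¬u ∨ y) ∧ ¬y   (idempotence)
= y ∧ ¬u ∨ y   (distribution)
= y   (absorption)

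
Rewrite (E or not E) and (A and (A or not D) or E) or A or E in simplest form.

(E or not E) and (A and (A or not D) or E) or A or E
= (E or not E) and (A or E) or A or E   [absorption]
= A or E or A or E   [complement / identity]
= A or E   [idempotence]

A or E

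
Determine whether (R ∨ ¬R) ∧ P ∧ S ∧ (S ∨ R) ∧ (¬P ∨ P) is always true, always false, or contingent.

(R ∨ ¬R) ∧ P ∧ S ∧ (S ∨ R) ∧ (¬P ∨ P)
= (R ∨ ¬R) ∧ P ∧ S ∧ (S ∨ R)   — complement / identity
= (R ∨ ¬R) ∧ P ∧ S   — absorption
= P ∧ S   — complement / identity
This depends on P, S, so it is not a constant.

contingent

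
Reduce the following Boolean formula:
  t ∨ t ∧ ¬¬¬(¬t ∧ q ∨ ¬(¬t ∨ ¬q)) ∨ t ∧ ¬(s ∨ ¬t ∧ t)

t ∨ t ∧ ¬¬¬(¬t ∧ q ∨ ¬(¬t ∨ ¬q)) ∨ t ∧ ¬(s ∨ ¬t ∧ t)
= t ∨ t ∧ ¬¬¬(¬t ∧ q ∨ t ∧ q) ∨ t ∧ ¬(s ∨ ¬t ∧ t)   (De Morgan)
= t ∨ t ∧ ¬¬¬q ∨ t ∧ ¬(s ∨ ¬t ∧ t)   (distribution)
= t ∨ t ∧ ¬q ∨ t ∧ ¬(s ∨ ¬t ∧ t)   (double negation)
= t ∨ t ∧ ¬q ∨ t ∧ ¬s   (complement / identity)
= t ∨ t ∧ ¬s   (absorption)
= t   (absorption)

t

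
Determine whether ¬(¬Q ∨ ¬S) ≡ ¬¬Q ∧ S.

E1: ¬(¬Q ∨ ¬S)
    = Q ∧ S   (De Morgan)
E2: ¬¬Q ∧ S
    = Q ∧ S   (double negation)
Both reduce to Q ∧ S, so they are equivalent.

Yes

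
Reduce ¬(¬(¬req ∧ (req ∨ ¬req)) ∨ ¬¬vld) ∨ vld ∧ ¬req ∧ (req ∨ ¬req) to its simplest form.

¬req

¬(¬(¬req ∧ (req ∨ ¬req)) ∨ ¬¬vld) ∨ vld ∧ ¬req ∧ (req ∨ ¬req)
= ¬req ∧ (req ∨ ¬req) ∧ ¬vld ∨ vld ∧ ¬req ∧ (req ∨ ¬req)   [De Morgan]
= ¬req ∧ (req ∨ ¬req)   [distribution]
= ¬req   [complement / identity]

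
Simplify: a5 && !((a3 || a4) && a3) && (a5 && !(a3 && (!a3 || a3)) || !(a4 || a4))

a5 && !a3

a5 && !((a3 || a4) && a3) && (a5 && !(a3 && (!a3 || a3)) || !(a4 || a4))
= a5 && !((a3 || a4) && a3) && (a5 && !(a3 && (!a3 || a3)) || !a4)   (idempotence)
= a5 && !a3 && (a5 && !(a3 && (!a3 || a3)) || !a4)   (absorption)
= a5 && !a3 && (a5 && !a3 || !a4)   (complement / identity)
= a5 && !a3   (absorption)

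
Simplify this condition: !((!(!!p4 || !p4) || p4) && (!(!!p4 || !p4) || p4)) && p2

!((!(!!p4 || !p4) || p4) && (!(!!p4 || !p4) || p4)) && p2
= !(!(!!p4 || !p4) || p4) && p2
= !(!p4 && p4 || p4) && p2
= !p4 && p2

!p4 && p2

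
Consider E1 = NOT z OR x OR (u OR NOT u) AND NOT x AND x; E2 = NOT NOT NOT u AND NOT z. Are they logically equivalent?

E1: NOT z OR x OR (u OR NOT u) AND NOT x AND x
    = NOT z OR x OR NOT x AND x   — complement / identity
    = NOT z OR x   — complement / identity
E2: NOT NOT NOT u AND NOT z
    = NOT u AND NOT z   — double negation
These differ: at u=1, x=1, z=0, E1 = 1 but E2 = 0.

No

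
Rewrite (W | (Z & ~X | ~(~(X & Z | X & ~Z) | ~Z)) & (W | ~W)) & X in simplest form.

(W | (Z & ~X | ~(~(X & Z | X & ~Z) | ~Z)) & (W | ~W)) & X
= (W | (Z & ~X | ~(~X | ~Z)) & (W | ~W)) & X   (distribution)
= (W | (Z & ~X | X & Z) & (W | ~W)) & X   (De Morgan)
= (W | Z & (W | ~W)) & X   (distribution)
= (W | Z) & X   (complement / identity)

(W | Z) & X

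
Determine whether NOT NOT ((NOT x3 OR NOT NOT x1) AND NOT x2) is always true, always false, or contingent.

contingent

NOT NOT ((NOT x3 OR NOT NOT x1) AND NOT x2)
= NOT NOT ((NOT x3 OR x1) AND NOT x2)
= (NOT x3 OR x1) AND NOT x2
This depends on x1, x2, x3, so it is not a constant.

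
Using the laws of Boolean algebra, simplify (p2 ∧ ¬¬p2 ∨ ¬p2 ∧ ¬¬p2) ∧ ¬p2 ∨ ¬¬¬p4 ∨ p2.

¬p4 ∨ p2

(p2 ∧ ¬¬p2 ∨ ¬p2 ∧ ¬¬p2) ∧ ¬p2 ∨ ¬¬¬p4 ∨ p2
= ¬¬p2 ∧ ¬p2 ∨ ¬¬¬p4 ∨ p2   (distribution)
= ¬¬p2 ∧ ¬p2 ∨ ¬p4 ∨ p2   (double negation)
= p2 ∧ ¬p2 ∨ ¬p4 ∨ p2   (double negation)
= ¬p4 ∨ p2   (complement / identity)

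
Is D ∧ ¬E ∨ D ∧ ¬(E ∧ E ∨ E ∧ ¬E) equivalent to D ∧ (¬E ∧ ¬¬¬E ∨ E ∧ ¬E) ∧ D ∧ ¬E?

E1: D ∧ ¬E ∨ D ∧ ¬(E ∧ E ∨ E ∧ ¬E)
    = D ∧ ¬E ∨ D ∧ ¬E   — distribution
    = D ∧ ¬E   — idempotence
E2: D ∧ (¬E ∧ ¬¬¬E ∨ E ∧ ¬E) ∧ D ∧ ¬E
    = D ∧ (¬E ∧ ¬E ∨ E ∧ ¬E) ∧ D ∧ ¬E   — double negation
    = D ∧ ¬E ∧ D ∧ ¬E   — distribution
    = D ∧ ¬E   — idempotence
Both reduce to D ∧ ¬E, so they are equivalent.

Yes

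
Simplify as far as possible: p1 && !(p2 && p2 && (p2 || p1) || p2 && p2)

p1 && !p2

p1 && !(p2 && p2 && (p2 || p1) || p2 && p2)
= p1 && !(p2 && p2 || p2 && p2)   — absorption
= p1 && !(p2 && p2)   — idempotence
= p1 && !p2   — idempotence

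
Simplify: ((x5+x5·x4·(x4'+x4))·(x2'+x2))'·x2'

((x5+x5·x4·(x4'+x4))·(x2'+x2))'·x2'
= ((x5+x5·x4)·(x2'+x2))'·x2'   [complement / identity]
= (x5+x5·x4)'·x2'   [complement / identity]
= x5'·x2'   [absorption]

x5'·x2'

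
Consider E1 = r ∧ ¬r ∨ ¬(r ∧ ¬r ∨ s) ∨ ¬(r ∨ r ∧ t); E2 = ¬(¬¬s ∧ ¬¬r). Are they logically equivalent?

E1: r ∧ ¬r ∨ ¬(r ∧ ¬r ∨ s) ∨ ¬(r ∨ r ∧ t)
    = r ∧ ¬r ∨ ¬s ∨ ¬(r ∨ r ∧ t)   [complement / identity]
    = r ∧ ¬r ∨ ¬s ∨ ¬r   [absorption]
    = ¬s ∨ ¬r   [complement / identity]
E2: ¬(¬¬s ∧ ¬¬r)
    = ¬s ∨ ¬r   [De Morgan]
Both reduce to ¬s ∨ ¬r, so they are equivalent.

Yes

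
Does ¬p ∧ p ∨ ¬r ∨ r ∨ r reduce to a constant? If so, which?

yes, True

¬p ∧ p ∨ ¬r ∨ r ∨ r
= ¬p ∧ p ∨ ¬r ∨ r
= ¬r ∨ r
= True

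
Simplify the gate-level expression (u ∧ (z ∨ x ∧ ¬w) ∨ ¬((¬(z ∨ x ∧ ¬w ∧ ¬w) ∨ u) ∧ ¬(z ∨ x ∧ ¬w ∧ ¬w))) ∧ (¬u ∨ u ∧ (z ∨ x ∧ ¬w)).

z ∨ x ∧ ¬w

(u ∧ (z ∨ x ∧ ¬w) ∨ ¬((¬(z ∨ x ∧ ¬w ∧ ¬w) ∨ u) ∧ ¬(z ∨ x ∧ ¬w ∧ ¬w))) ∧ (¬u ∨ u ∧ (z ∨ x ∧ ¬w))
= (u ∧ (z ∨ x ∧ ¬w) ∨ ¬¬(z ∨ x ∧ ¬w ∧ ¬w)) ∧ (¬u ∨ u ∧ (z ∨ x ∧ ¬w))   [absorption]
= u ∧ (z ∨ x ∧ ¬w) ∨ ¬¬(z ∨ x ∧ ¬w ∧ ¬w) ∧ ¬u   [distribution]
= u ∧ (z ∨ x ∧ ¬w) ∨ ¬¬(z ∨ x ∧ ¬w) ∧ ¬u   [idempotence]
= u ∧ (z ∨ x ∧ ¬w) ∨ (z ∨ x ∧ ¬w) ∧ ¬u   [double negation]
= z ∨ x ∧ ¬w   [distribution]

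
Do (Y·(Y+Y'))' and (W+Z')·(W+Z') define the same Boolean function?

E1: (Y·(Y+Y'))'
    = Y'   — complement / identity
E2: (W+Z')·(W+Z')
    = W+Z'   — idempotence
These differ: at W=0, Y=1, Z=0, E1 = 0 but E2 = 1.

No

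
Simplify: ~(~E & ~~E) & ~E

~E

~(~E & ~~E) & ~E
= (E | ~E) & ~E   — De Morgan
= ~E   — complement / identity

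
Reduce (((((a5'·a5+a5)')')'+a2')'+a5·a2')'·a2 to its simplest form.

a5'·a2

(((((a5'·a5+a5)')')'+a2')'+a5·a2')'·a2
= (((a5'·a5+a5)'+a2')'+a5·a2')'·a2   — double negation
= ((a5'+a2')'+a5·a2')'·a2   — complement / identity
= (a5·a2+a5·a2')'·a2   — De Morgan
= a5'·a2   — distribution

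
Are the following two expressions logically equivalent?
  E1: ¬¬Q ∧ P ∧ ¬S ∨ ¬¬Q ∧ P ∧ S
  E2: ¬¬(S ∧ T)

E1: ¬¬Q ∧ P ∧ ¬S ∨ ¬¬Q ∧ P ∧ S
    = ¬¬Q ∧ P   — distribution
    = Q ∧ P   — double negation
E2: ¬¬(S ∧ T)
    = S ∧ T   — double negation
These differ: at P=0, Q=1, S=1, T=1, E1 = 0 but E2 = 1.

No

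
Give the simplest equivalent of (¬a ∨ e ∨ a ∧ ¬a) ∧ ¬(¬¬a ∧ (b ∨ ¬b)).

(¬a ∨ e ∨ a ∧ ¬a) ∧ ¬(¬¬a ∧ (b ∨ ¬b))
= (¬a ∨ e) ∧ ¬(¬¬a ∧ (b ∨ ¬b))   — complement / identity
= (¬a ∨ e) ∧ ¬¬¬a   — complement / identity
= (¬a ∨ e) ∧ ¬a   — double negation
= ¬a   — absorption

¬a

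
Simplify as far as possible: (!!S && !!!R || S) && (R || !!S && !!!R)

(!!S && !!!R || S) && (R || !!S && !!!R)
= !!S && !!!R || S && R   — distribution
= !!S && !R || S && R   — double negation
= S && !R || S && R   — double negation
= S   — distribution

S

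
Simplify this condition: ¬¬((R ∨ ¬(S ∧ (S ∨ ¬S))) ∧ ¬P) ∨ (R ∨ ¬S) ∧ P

¬¬((R ∨ ¬(S ∧ (S ∨ ¬S))) ∧ ¬P) ∨ (R ∨ ¬S) ∧ P
= ¬¬((R ∨ ¬S) ∧ ¬P) ∨ (R ∨ ¬S) ∧ P   — complement / identity
= (R ∨ ¬S) ∧ ¬P ∨ (R ∨ ¬S) ∧ P   — double negation
= R ∨ ¬S   — distribution

R ∨ ¬S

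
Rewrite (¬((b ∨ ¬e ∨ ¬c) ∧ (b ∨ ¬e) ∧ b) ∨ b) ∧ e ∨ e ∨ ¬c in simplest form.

e ∨ ¬c

(¬((b ∨ ¬e ∨ ¬c) ∧ (b ∨ ¬e) ∧ b) ∨ b) ∧ e ∨ e ∨ ¬c
= (¬((b ∨ ¬e) ∧ b) ∨ b) ∧ e ∨ e ∨ ¬c   — absorption
= (¬b ∨ b) ∧ e ∨ e ∨ ¬c   — absorption
= e ∨ e ∨ ¬c   — complement / identity
= e ∨ ¬c   — idempotence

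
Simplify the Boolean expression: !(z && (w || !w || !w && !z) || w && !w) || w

!z || w

!(z && (w || !w || !w && !z) || w && !w) || w
= !(z && (w || !w) || w && !w) || w   (absorption)
= !(z && (w || !w)) || w   (complement / identity)
= !z || w   (complement / identity)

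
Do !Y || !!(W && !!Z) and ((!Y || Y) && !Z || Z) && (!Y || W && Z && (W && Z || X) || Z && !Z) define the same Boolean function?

E1: !Y || !!(W && !!Z)
    = !Y || !!(W && Z)   — double negation
    = !Y || W && Z   — double negation
E2: ((!Y || Y) && !Z || Z) && (!Y || W && Z && (W && Z || X) || Z && !Z)
    = (!Z || Z) && (!Y || W && Z && (W && Z || X) || Z && !Z)   — complement / identity
    = (!Z || Z) && (!Y || W && Z || Z && !Z)   — absorption
    = !Y || W && Z || Z && !Z   — complement / identity
    = !Y || W && Z   — complement / identity
Both reduce to !Y || W && Z, so they are equivalent.

Yes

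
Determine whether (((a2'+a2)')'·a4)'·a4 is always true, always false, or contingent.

always false

(((a2'+a2)')'·a4)'·a4
= ((a2'+a2)·a4)'·a4   — double negation
= a4'·a4   — complement / identity
= 0   — complement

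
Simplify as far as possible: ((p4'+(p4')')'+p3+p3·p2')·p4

((p4'+(p4')')'+p3+p3·p2')·p4
= (p4·p4'+p3+p3·p2')·p4   — De Morgan
= (p3+p3·p2')·p4   — complement / identity
= p3·p4   — absorption

p3·p4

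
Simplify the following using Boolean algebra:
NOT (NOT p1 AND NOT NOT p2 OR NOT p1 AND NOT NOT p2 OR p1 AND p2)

NOT p2

NOT (NOT p1 AND NOT NOT p2 OR NOT p1 AND NOT NOT p2 OR p1 AND p2)
= NOT (NOT p1 AND NOT NOT p2 OR p1 AND p2)   (idempotence)
= NOT (NOT p1 AND p2 OR p1 AND p2)   (double negation)
= NOT p2   (distribution)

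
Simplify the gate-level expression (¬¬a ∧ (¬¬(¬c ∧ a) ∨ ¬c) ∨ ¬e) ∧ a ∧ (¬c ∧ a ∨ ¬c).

a ∧ ¬c

(¬¬a ∧ (¬¬(¬c ∧ a) ∨ ¬c) ∨ ¬e) ∧ a ∧ (¬c ∧ a ∨ ¬c)
= (¬¬a ∧ (¬c ∧ a ∨ ¬c) ∨ ¬e) ∧ a ∧ (¬c ∧ a ∨ ¬c)   (double negation)
= (a ∧ (¬c ∧ a ∨ ¬c) ∨ ¬e) ∧ a ∧ (¬c ∧ a ∨ ¬c)   (double negation)
= a ∧ (¬c ∧ a ∨ ¬c)   (absorption)
= a ∧ ¬c   (absorption)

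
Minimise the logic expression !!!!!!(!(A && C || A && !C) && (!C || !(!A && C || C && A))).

!!!!!!(!(A && C || A && !C) && (!C || !(!A && C || C && A)))
= !!!!!!(!A && (!C || !(!A && C || C && A)))   [distribution]
= !!!!(!A && (!C || !(!A && C || C && A)))   [double negation]
= !!!!(!A && (!C || !C))   [distribution]
= !!(!A && (!C || !C))   [double negation]
= !A && (!C || !C)   [double negation]
= !A && !C   [idempotence]

!A && !C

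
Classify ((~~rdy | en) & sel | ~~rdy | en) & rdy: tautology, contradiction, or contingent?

((~~rdy | en) & sel | ~~rdy | en) & rdy
= (~~rdy | en) & rdy
= (rdy | en) & rdy
= rdy
This depends on rdy, so it is not a constant.

contingent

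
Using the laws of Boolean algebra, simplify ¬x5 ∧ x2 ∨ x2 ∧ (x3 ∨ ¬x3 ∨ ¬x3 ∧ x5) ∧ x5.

x2

¬x5 ∧ x2 ∨ x2 ∧ (x3 ∨ ¬x3 ∨ ¬x3 ∧ x5) ∧ x5
= ¬x5 ∧ x2 ∨ x2 ∧ (x3 ∨ ¬x3) ∧ x5
= ¬x5 ∧ x2 ∨ x2 ∧ x5
= x2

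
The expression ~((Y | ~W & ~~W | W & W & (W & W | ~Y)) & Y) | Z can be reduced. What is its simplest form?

~((Y | ~W & ~~W | W & W & (W & W | ~Y)) & Y) | Z
= ~((Y | ~W & ~~W | W & W) & Y) | Z   — absorption
= ~((Y | ~W & W | W & W) & Y) | Z   — double negation
= ~((Y | W) & Y) | Z   — distribution
= ~Y | Z   — absorption

~Y | Z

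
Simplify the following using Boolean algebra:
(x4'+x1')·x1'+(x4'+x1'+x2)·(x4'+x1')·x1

x4'+x1'

(x4'+x1')·x1'+(x4'+x1'+x2)·(x4'+x1')·x1
= (x4'+x1')·x1'+(x4'+x1')·x1   (absorption)
= x4'+x1'   (distribution)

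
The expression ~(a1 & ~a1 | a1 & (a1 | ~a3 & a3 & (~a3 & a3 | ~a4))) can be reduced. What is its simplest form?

~a1

~(a1 & ~a1 | a1 & (a1 | ~a3 & a3 & (~a3 & a3 | ~a4)))
= ~(a1 & ~a1 | a1 & (a1 | ~a3 & a3))
= ~(a1 & ~a1 | a1 & a1)
= ~a1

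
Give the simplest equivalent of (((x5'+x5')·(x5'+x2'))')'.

(((x5'+x5')·(x5'+x2'))')'
= ((x5'·(x5'+x2'))')'   — idempotence
= ((x5')')'   — absorption
= x5'   — double negation

x5'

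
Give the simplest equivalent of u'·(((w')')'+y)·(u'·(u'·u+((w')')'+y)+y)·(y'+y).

u'·(w'+y)

u'·(((w')')'+y)·(u'·(u'·u+((w')')'+y)+y)·(y'+y)
= u'·(((w')')'+y)·(u'·(u'·u+((w')')'+y)+y)   (complement / identity)
= u'·(((w')')'+y)·(u'·(((w')')'+y)+y)   (complement / identity)
= u'·(((w')')'+y)   (absorption)
= u'·(w'+y)   (double negation)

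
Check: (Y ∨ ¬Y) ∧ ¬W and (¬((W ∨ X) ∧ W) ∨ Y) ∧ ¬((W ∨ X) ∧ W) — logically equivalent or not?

E1: (Y ∨ ¬Y) ∧ ¬W
    = ¬W   [complement / identity]
E2: (¬((W ∨ X) ∧ W) ∨ Y) ∧ ¬((W ∨ X) ∧ W)
    = ¬((W ∨ X) ∧ W)   [absorption]
    = ¬W   [absorption]
Both reduce to ¬W, so they are equivalent.

Yes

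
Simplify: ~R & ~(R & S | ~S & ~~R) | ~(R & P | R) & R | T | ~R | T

~R & ~(R & S | ~S & ~~R) | ~(R & P | R) & R | T | ~R | T
= ~R & ~(R & S | ~S & ~~R) | ~R & R | T | ~R | T
= ~R & ~(R & S | ~S & R) | ~R & R | T | ~R | T
= ~R & ~R | ~R & R | T | ~R | T
= ~R | T | ~R | T
= ~R | T

~R | T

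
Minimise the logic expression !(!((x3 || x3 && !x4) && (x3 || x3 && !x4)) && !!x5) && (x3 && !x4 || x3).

!(!((x3 || x3 && !x4) && (x3 || x3 && !x4)) && !!x5) && (x3 && !x4 || x3)
= ((x3 || x3 && !x4) && (x3 || x3 && !x4) || !x5) && (x3 && !x4 || x3)   [De Morgan]
= (x3 && !x4 && x3 && !x4 || x3 || !x5) && (x3 && !x4 || x3)   [distribution]
= (x3 && !x4 || x3 || !x5) && (x3 && !x4 || x3)   [idempotence]
= x3 && !x4 || x3   [absorption]
= x3   [absorption]

x3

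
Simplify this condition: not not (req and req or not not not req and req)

req

not not (req and req or not not not req and req)
= req and req or not not not req and req   — double negation
= req and req or not req and req   — double negation
= req   — distribution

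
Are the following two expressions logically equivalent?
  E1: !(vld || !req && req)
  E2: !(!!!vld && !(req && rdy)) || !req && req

No

E1: !(vld || !req && req)
    = !vld   (complement / identity)
E2: !(!!!vld && !(req && rdy)) || !req && req
    = !(!vld && !(req && rdy)) || !req && req   (double negation)
    = vld || req && rdy || !req && req   (De Morgan)
    = vld || req && rdy   (complement / identity)
These differ: at rdy=1, req=0, vld=1, E1 = 0 but E2 = 1.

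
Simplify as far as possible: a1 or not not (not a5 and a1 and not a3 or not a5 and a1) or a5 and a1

a1 or not not (not a5 and a1 and not a3 or not a5 and a1) or a5 and a1
= a1 or not a5 and a1 and not a3 or not a5 and a1 or a5 and a1   — double negation
= a1 or not a5 and a1 or a5 and a1   — absorption
= a1 or a1   — distribution
= a1   — idempotence

a1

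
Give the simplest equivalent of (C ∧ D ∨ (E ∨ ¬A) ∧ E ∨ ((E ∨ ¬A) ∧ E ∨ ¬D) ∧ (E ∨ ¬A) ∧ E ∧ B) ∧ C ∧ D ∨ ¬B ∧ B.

(C ∧ D ∨ (E ∨ ¬A) ∧ E ∨ ((E ∨ ¬A) ∧ E ∨ ¬D) ∧ (E ∨ ¬A) ∧ E ∧ B) ∧ C ∧ D ∨ ¬B ∧ B
= (C ∧ D ∨ (E ∨ ¬A) ∧ E ∨ (E ∨ ¬A) ∧ E ∧ B) ∧ C ∧ D ∨ ¬B ∧ B   — absorption
= (C ∧ D ∨ (E ∨ ¬A) ∧ E) ∧ C ∧ D ∨ ¬B ∧ B   — absorption
= (C ∧ D ∨ E) ∧ C ∧ D ∨ ¬B ∧ B   — absorption
= (C ∧ D ∨ E) ∧ C ∧ D   — complement / identity
= C ∧ D   — absorption

C ∧ D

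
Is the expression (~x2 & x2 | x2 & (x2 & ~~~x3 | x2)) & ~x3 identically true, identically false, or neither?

neither

(~x2 & x2 | x2 & (x2 & ~~~x3 | x2)) & ~x3
= (~x2 & x2 | x2 & (x2 & ~x3 | x2)) & ~x3   [double negation]
= (~x2 & x2 | x2 & x2) & ~x3   [absorption]
= x2 & ~x3   [distribution]
This depends on x2, x3, so it is not a constant.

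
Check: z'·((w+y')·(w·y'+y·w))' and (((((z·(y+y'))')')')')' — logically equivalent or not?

E1: z'·((w+y')·(w·y'+y·w))'
    = z'·((w+y')·w)'   — distribution
    = z'·w'   — absorption
E2: (((((z·(y+y'))')')')')'
    = ((((z')')')')'   — complement / identity
    = ((z')')'   — double negation
    = z'   — double negation
These differ: at w=1, y=0, z=0, E1 = 0 but E2 = 1.

No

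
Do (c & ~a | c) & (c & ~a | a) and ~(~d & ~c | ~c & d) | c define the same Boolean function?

E1: (c & ~a | c) & (c & ~a | a)
    = c & a | c & ~a   (distribution)
    = c   (distribution)
E2: ~(~d & ~c | ~c & d) | c
    = ~~c | c   (distribution)
    = c | c   (double negation)
    = c   (idempotence)
Both reduce to c, so they are equivalent.

Yes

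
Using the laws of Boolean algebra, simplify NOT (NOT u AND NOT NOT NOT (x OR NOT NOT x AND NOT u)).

NOT (NOT u AND NOT NOT NOT (x OR NOT NOT x AND NOT u))
= NOT (NOT u AND NOT (x OR NOT NOT x AND NOT u))   (double negation)
= NOT (NOT u AND NOT (x OR x AND NOT u))   (double negation)
= u OR x OR x AND NOT u   (De Morgan)
= u OR x   (absorption)

u OR x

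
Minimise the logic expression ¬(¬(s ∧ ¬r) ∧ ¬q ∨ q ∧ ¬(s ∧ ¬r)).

s ∧ ¬r

¬(¬(s ∧ ¬r) ∧ ¬q ∨ q ∧ ¬(s ∧ ¬r))
= ¬(¬(s ∧ ¬r) ∧ (¬q ∨ q))   (distribution)
= ¬¬(s ∧ ¬r)   (complement / identity)
= s ∧ ¬r   (double negation)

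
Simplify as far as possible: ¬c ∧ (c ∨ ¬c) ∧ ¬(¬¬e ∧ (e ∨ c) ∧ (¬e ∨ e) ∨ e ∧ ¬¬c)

¬c ∧ ¬e

¬c ∧ (c ∨ ¬c) ∧ ¬(¬¬e ∧ (e ∨ c) ∧ (¬e ∨ e) ∨ e ∧ ¬¬c)
= ¬c ∧ (c ∨ ¬c) ∧ ¬(¬¬e ∧ (e ∨ c) ∧ (¬e ∨ e) ∨ e ∧ c)   [double negation]
= ¬c ∧ (c ∨ ¬c) ∧ ¬(e ∧ (e ∨ c) ∧ (¬e ∨ e) ∨ e ∧ c)   [double negation]
= ¬c ∧ ¬(e ∧ (e ∨ c) ∧ (¬e ∨ e) ∨ e ∧ c)   [complement / identity]
= ¬c ∧ ¬(e ∧ (¬e ∨ e) ∨ e ∧ c)   [absorption]
= ¬c ∧ ¬(e ∨ e ∧ c)   [complement / identity]
= ¬c ∧ ¬e   [absorption]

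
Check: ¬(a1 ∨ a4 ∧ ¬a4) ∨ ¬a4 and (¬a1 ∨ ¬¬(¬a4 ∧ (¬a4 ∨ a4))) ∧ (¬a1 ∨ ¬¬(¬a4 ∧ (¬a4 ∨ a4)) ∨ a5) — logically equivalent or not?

Yes

E1: ¬(a1 ∨ a4 ∧ ¬a4) ∨ ¬a4
    = ¬a1 ∨ ¬a4   [complement / identity]
E2: (¬a1 ∨ ¬¬(¬a4 ∧ (¬a4 ∨ a4))) ∧ (¬a1 ∨ ¬¬(¬a4 ∧ (¬a4 ∨ a4)) ∨ a5)
    = ¬a1 ∨ ¬¬(¬a4 ∧ (¬a4 ∨ a4))   [absorption]
    = ¬a1 ∨ ¬¬¬a4   [complement / identity]
    = ¬a1 ∨ ¬a4   [double negation]
Both reduce to ¬a1 ∨ ¬a4, so they are equivalent.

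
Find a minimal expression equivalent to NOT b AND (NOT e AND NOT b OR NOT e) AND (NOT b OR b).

NOT b AND NOT e

NOT b AND (NOT e AND NOT b OR NOT e) AND (NOT b OR b)
= NOT b AND (NOT e AND NOT b OR NOT e)   (complement / identity)
= NOT b AND NOT e   (absorption)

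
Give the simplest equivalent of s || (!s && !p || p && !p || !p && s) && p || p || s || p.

s || (!s && !p || p && !p || !p && s) && p || p || s || p
= s || (!s && !p || !p && s) && p || p || s || p   — complement / identity
= s || !p && p || p || s || p   — distribution
= s || p || s || p   — complement / identity
= s || p   — idempotence

s || p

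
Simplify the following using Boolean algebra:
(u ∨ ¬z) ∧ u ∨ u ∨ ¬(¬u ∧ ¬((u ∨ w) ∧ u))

(u ∨ ¬z) ∧ u ∨ u ∨ ¬(¬u ∧ ¬((u ∨ w) ∧ u))
= (u ∨ ¬z) ∧ u ∨ u ∨ ¬(¬u ∧ ¬u)   [absorption]
= u ∨ u ∨ ¬(¬u ∧ ¬u)   [absorption]
= u ∨ u ∨ u ∨ u   [De Morgan]
= u ∨ u   [idempotence]
= u   [idempotence]

u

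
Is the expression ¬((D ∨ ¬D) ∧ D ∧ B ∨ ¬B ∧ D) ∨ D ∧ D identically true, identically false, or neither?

identically true

¬((D ∨ ¬D) ∧ D ∧ B ∨ ¬B ∧ D) ∨ D ∧ D
= ¬((D ∨ ¬D) ∧ D ∧ B ∨ ¬B ∧ D) ∨ D   [idempotence]
= ¬(D ∧ B ∨ ¬B ∧ D) ∨ D   [complement / identity]
= ¬D ∨ D   [distribution]
= True   [complement]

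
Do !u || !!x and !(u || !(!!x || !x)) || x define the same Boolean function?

E1: !u || !!x
    = !u || x   [double negation]
E2: !(u || !(!!x || !x)) || x
    = !(u || !x && x) || x   [De Morgan]
    = !u || x   [complement / identity]
Both reduce to !u || x, so they are equivalent.

Yes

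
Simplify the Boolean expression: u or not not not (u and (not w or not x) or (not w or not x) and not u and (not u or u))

u or not not not (u and (not w or not x) or (not w or not x) and not u and (not u or u))
= u or not not not (u and (not w or not x) or (not w or not x) and not u)   — complement / identity
= u or not not not (not w or not x)   — distribution
= u or not not (w and x)   — De Morgan
= u or w and x   — double negation

u or w and x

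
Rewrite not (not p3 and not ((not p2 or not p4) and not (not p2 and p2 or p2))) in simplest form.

p3 or not p2

not (not p3 and not ((not p2 or not p4) and not (not p2 and p2 or p2)))
= p3 or (not p2 or not p4) and not (not p2 and p2 or p2)   [De Morgan]
= p3 or (not p2 or not p4) and not p2   [complement / identity]
= p3 or not p2   [absorption]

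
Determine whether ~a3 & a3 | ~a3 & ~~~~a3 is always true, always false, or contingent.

~a3 & a3 | ~a3 & ~~~~a3
= ~a3 & a3 | ~a3 & ~~a3
= ~a3 & a3 | ~a3 & a3
= ~a3 & a3
= 0

always false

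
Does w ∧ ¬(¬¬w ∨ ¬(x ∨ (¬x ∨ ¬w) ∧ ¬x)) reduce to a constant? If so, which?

yes, False

w ∧ ¬(¬¬w ∨ ¬(x ∨ (¬x ∨ ¬w) ∧ ¬x))
= w ∧ ¬w ∧ (x ∨ (¬x ∨ ¬w) ∧ ¬x)   [De Morgan]
= w ∧ ¬w ∧ (x ∨ ¬x)   [absorption]
= w ∧ ¬w   [complement / identity]
= False   [complement]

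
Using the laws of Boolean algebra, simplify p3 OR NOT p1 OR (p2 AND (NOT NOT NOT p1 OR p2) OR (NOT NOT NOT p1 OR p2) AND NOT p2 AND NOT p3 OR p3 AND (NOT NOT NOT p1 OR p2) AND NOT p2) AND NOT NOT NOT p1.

p3 OR NOT p1

p3 OR NOT p1 OR (p2 AND (NOT NOT NOT p1 OR p2) OR (NOT NOT NOT p1 OR p2) AND NOT p2 AND NOT p3 OR p3 AND (NOT NOT NOT p1 OR p2) AND NOT p2) AND NOT NOT NOT p1
= p3 OR NOT p1 OR (p2 AND (NOT NOT NOT p1 OR p2) OR (NOT NOT NOT p1 OR p2) AND NOT p2) AND NOT NOT NOT p1   [distribution]
= p3 OR NOT p1 OR (NOT NOT NOT p1 OR p2) AND NOT NOT NOT p1   [distribution]
= p3 OR NOT p1 OR NOT NOT NOT p1   [absorption]
= p3 OR NOT p1 OR NOT p1   [double negation]
= p3 OR NOT p1   [idempotence]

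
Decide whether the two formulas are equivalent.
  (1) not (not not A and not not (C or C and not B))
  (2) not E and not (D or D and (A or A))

E1: not (not not A and not not (C or C and not B))
    = not (not not A and not not C)
    = not A or not C
E2: not E and not (D or D and (A or A))
    = not E and not (D or D and A)
    = not E and not D
These differ: at A=0, B=0, C=0, D=1, E=1, E1 = 1 but E2 = 0.

No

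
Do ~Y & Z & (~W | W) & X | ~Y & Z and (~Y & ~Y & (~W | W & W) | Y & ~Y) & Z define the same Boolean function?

E1: ~Y & Z & (~W | W) & X | ~Y & Z
    = ~Y & Z & X | ~Y & Z
    = ~Y & Z
E2: (~Y & ~Y & (~W | W & W) | Y & ~Y) & Z
    = (~Y & ~Y & (~W | W) | Y & ~Y) & Z
    = (~Y & ~Y | Y & ~Y) & Z
    = ~Y & Z
Both reduce to ~Y & Z, so they are equivalent.

Yes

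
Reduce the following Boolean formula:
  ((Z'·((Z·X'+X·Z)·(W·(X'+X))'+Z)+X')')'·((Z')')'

((Z'·((Z·X'+X·Z)·(W·(X'+X))'+Z)+X')')'·((Z')')'
= ((Z'·(Z·(W·(X'+X))'+Z)+X')')'·((Z')')'
= ((Z'·(Z·W'+Z)+X')')'·((Z')')'
= (Z'·(Z·W'+Z)+X')·((Z')')'
= (Z'·(Z·W'+Z)+X')·Z'
= (Z'·Z+X')·Z'
= X'·Z'

X'·Z'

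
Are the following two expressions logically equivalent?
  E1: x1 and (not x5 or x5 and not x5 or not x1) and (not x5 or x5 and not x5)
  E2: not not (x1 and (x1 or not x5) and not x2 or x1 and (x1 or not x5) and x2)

E1: x1 and (not x5 or x5 and not x5 or not x1) and (not x5 or x5 and not x5)
    = x1 and (not x5 or x5 and not x5)   — absorption
    = x1 and not x5   — complement / identity
E2: not not (x1 and (x1 or not x5) and not x2 or x1 and (x1 or not x5) and x2)
    = not not (x1 and (x1 or not x5))   — distribution
    = not not x1   — absorption
    = x1   — double negation
These differ: at x1=1, x2=0, x5=1, E1 = 0 but E2 = 1.

No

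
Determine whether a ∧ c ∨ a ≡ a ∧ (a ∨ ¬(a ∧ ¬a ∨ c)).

Yes

E1: a ∧ c ∨ a
    = a   (absorption)
E2: a ∧ (a ∨ ¬(a ∧ ¬a ∨ c))
    = a ∧ (a ∨ ¬c)   (complement / identity)
    = a   (absorption)
Both reduce to a, so they are equivalent.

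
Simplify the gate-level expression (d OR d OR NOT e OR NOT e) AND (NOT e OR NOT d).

NOT e

(d OR d OR NOT e OR NOT e) AND (NOT e OR NOT d)
= (d OR d OR NOT e) AND (NOT e OR NOT d)
= (d OR NOT e) AND (NOT e OR NOT d)
= d AND NOT d OR NOT e
= NOT e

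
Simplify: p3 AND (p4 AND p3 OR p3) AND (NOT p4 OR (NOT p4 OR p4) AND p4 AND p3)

p3 AND (p4 AND p3 OR p3) AND (NOT p4 OR (NOT p4 OR p4) AND p4 AND p3)
= p3 AND (p4 AND p3 OR p3) AND (NOT p4 OR p4 AND p3)   — complement / identity
= p3 AND (p4 AND p3 OR p3 AND NOT p4)   — distribution
= p3 AND p3   — distribution
= p3   — idempotence

p3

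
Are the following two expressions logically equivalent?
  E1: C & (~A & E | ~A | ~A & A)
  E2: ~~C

No

E1: C & (~A & E | ~A | ~A & A)
    = C & (~A & E | ~A)   [complement / identity]
    = C & ~A   [absorption]
E2: ~~C
    = C   [double negation]
These differ: at A=1, C=1, E=1, E1 = 0 but E2 = 1.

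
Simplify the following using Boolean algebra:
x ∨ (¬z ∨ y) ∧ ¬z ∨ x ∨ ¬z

x ∨ (¬z ∨ y) ∧ ¬z ∨ x ∨ ¬z
= x ∨ ¬z ∨ x ∨ ¬z
= x ∨ ¬z

x ∨ ¬z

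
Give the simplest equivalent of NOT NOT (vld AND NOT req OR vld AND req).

vld

NOT NOT (vld AND NOT req OR vld AND req)
= vld AND NOT req OR vld AND req
= vld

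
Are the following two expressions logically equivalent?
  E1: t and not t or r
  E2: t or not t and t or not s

No

E1: t and not t or r
    = r   — complement / identity
E2: t or not t and t or not s
    = t or not s   — complement / identity
These differ: at r=0, s=0, t=0, E1 = 0 but E2 = 1.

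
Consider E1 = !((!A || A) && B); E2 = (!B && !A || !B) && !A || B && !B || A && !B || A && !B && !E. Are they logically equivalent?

Yes

E1: !((!A || A) && B)
    = !B   (complement / identity)
E2: (!B && !A || !B) && !A || B && !B || A && !B || A && !B && !E
    = !B && !A || B && !B || A && !B || A && !B && !E   (absorption)
    = !B && !A || A && !B || A && !B && !E   (complement / identity)
    = !B && !A || A && !B   (absorption)
    = !B   (distribution)
Both reduce to !B, so they are equivalent.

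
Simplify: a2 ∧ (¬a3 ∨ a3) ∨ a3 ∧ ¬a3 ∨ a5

a2 ∧ (¬a3 ∨ a3) ∨ a3 ∧ ¬a3 ∨ a5
= a2 ∨ a3 ∧ ¬a3 ∨ a5
= a2 ∨ a5

a2 ∨ a5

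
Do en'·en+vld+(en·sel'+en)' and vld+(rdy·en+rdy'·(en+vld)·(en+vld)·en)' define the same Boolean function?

Yes

E1: en'·en+vld+(en·sel'+en)'
    = vld+(en·sel'+en)'   — complement / identity
    = vld+en'   — absorption
E2: vld+(rdy·en+rdy'·(en+vld)·(en+vld)·en)'
    = vld+(rdy·en+rdy'·(en+vld)·en)'   — idempotence
    = vld+(rdy·en+rdy'·en)'   — absorption
    = vld+en'   — distribution
Both reduce to vld+en', so they are equivalent.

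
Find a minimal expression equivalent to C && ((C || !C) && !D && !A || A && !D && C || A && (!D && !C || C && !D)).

C && ((C || !C) && !D && !A || A && !D && C || A && (!D && !C || C && !D))
= C && ((C || !C) && !D && !A || A && !D && C || A && !D)   (distribution)
= C && ((C || !C) && !D && !A || A && !D)   (absorption)
= C && (!D && !A || A && !D)   (complement / identity)
= C && !D   (distribution)

C && !D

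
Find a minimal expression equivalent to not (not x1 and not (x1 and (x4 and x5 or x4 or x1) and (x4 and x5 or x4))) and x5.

x1 and x5

not (not x1 and not (x1 and (x4 and x5 or x4 or x1) and (x4 and x5 or x4))) and x5
= not (not x1 and not (x1 and (x4 and x5 or x4))) and x5   — absorption
= (x1 or x1 and (x4 and x5 or x4)) and x5   — De Morgan
= (x1 or x1 and x4) and x5   — absorption
= x1 and x5   — absorption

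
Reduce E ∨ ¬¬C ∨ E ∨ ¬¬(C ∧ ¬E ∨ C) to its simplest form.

E ∨ C

E ∨ ¬¬C ∨ E ∨ ¬¬(C ∧ ¬E ∨ C)
= E ∨ ¬¬C ∨ E ∨ ¬¬C
= E ∨ ¬¬C ∨ E ∨ C
= E ∨ C ∨ E ∨ C
= E ∨ C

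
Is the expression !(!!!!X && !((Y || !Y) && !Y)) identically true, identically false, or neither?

!(!!!!X && !((Y || !Y) && !Y))
= !(!!X && !((Y || !Y) && !Y))   [double negation]
= !(!!X && !!Y)   [complement / identity]
= !X || !Y   [De Morgan]
This depends on X, Y, so it is not a constant.

neither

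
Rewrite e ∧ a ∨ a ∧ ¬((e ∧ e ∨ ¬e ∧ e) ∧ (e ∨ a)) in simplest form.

e ∧ a ∨ a ∧ ¬((e ∧ e ∨ ¬e ∧ e) ∧ (e ∨ a))
= e ∧ a ∨ a ∧ ¬(e ∧ (e ∨ a))   (distribution)
= e ∧ a ∨ a ∧ ¬e   (absorption)
= a   (distribution)

a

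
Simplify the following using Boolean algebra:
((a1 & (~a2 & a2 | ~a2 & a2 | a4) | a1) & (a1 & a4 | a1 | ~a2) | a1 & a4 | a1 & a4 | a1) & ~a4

a1 & ~a4

((a1 & (~a2 & a2 | ~a2 & a2 | a4) | a1) & (a1 & a4 | a1 | ~a2) | a1 & a4 | a1 & a4 | a1) & ~a4
= ((a1 & (~a2 & a2 | a4) | a1) & (a1 & a4 | a1 | ~a2) | a1 & a4 | a1 & a4 | a1) & ~a4   [idempotence]
= ((a1 & a4 | a1) & (a1 & a4 | a1 | ~a2) | a1 & a4 | a1 & a4 | a1) & ~a4   [complement / identity]
= (a1 & a4 | a1 | a1 & a4 | a1 & a4 | a1) & ~a4   [absorption]
= (a1 & a4 | a1 | a1 & a4 | a1) & ~a4   [absorption]
= (a1 & a4 | a1) & ~a4   [idempotence]
= a1 & ~a4   [absorption]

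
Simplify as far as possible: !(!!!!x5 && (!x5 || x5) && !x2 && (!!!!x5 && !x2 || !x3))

!x5 || x2

!(!!!!x5 && (!x5 || x5) && !x2 && (!!!!x5 && !x2 || !x3))
= !(!!!!x5 && !x2 && (!!!!x5 && !x2 || !x3))   [complement / identity]
= !(!!!!x5 && !x2)   [absorption]
= !(!!x5 && !x2)   [double negation]
= !x5 || x2   [De Morgan]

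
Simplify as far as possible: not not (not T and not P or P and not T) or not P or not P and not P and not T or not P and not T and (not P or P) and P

not T or not P

not not (not T and not P or P and not T) or not P or not P and not P and not T or not P and not T and (not P or P) and P
= not not (not T and not P or P and not T) or not P or not P and not P and not T or not P and not T and P   (complement / identity)
= not not not T or not P or not P and not P and not T or not P and not T and P   (distribution)
= not not not T or not P or not P and not T   (distribution)
= not not not T or not P   (absorption)
= not T or not P   (double negation)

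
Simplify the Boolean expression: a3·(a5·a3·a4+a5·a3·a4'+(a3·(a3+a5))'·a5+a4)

a3·(a5·a3·a4+a5·a3·a4'+(a3·(a3+a5))'·a5+a4)
= a3·(a5·a3+(a3·(a3+a5))'·a5+a4)   — distribution
= a3·(a5·a3+a3'·a5+a4)   — absorption
= a3·(a5+a4)   — distribution

a3·(a5+a4)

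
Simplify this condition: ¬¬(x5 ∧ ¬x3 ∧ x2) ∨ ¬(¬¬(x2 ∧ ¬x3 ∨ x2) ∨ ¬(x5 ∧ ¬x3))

¬¬(x5 ∧ ¬x3 ∧ x2) ∨ ¬(¬¬(x2 ∧ ¬x3 ∨ x2) ∨ ¬(x5 ∧ ¬x3))
= ¬¬(x5 ∧ ¬x3 ∧ x2) ∨ ¬(¬¬x2 ∨ ¬(x5 ∧ ¬x3))   (absorption)
= x5 ∧ ¬x3 ∧ x2 ∨ ¬(¬¬x2 ∨ ¬(x5 ∧ ¬x3))   (double negation)
= x5 ∧ ¬x3 ∧ x2 ∨ ¬x2 ∧ x5 ∧ ¬x3   (De Morgan)
= x5 ∧ ¬x3   (distribution)

x5 ∧ ¬x3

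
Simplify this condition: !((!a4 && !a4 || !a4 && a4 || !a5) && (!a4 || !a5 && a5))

!((!a4 && !a4 || !a4 && a4 || !a5) && (!a4 || !a5 && a5))
= !((!a4 && !a4 || !a4 && a4 || !a5) && !a4)   (complement / identity)
= !((!a4 || !a5) && !a4)   (distribution)
= !!a4   (absorption)
= a4   (double negation)

a4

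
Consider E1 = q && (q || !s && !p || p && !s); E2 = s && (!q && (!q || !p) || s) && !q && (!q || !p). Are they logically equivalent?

E1: q && (q || !s && !p || p && !s)
    = q && (q || !s)   [distribution]
    = q   [absorption]
E2: s && (!q && (!q || !p) || s) && !q && (!q || !p)
    = s && !q && (!q || !p)   [absorption]
    = s && !q   [absorption]
These differ: at p=0, q=1, s=1, E1 = 1 but E2 = 0.

No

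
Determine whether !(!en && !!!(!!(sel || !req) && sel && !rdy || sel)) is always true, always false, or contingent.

contingent

!(!en && !!!(!!(sel || !req) && sel && !rdy || sel))
= !(!en && !!!((sel || !req) && sel && !rdy || sel))   [double negation]
= !(!en && !!!(sel && !rdy || sel))   [absorption]
= !(!en && !!!sel)   [absorption]
= !(!en && !sel)   [double negation]
= en || sel   [De Morgan]
This depends on en, sel, so it is not a constant.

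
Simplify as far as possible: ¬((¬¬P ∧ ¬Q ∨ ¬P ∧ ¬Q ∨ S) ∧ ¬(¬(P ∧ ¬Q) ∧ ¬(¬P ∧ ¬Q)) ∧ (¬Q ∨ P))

¬((¬¬P ∧ ¬Q ∨ ¬P ∧ ¬Q ∨ S) ∧ ¬(¬(P ∧ ¬Q) ∧ ¬(¬P ∧ ¬Q)) ∧ (¬Q ∨ P))
= ¬((¬¬P ∧ ¬Q ∨ ¬P ∧ ¬Q ∨ S) ∧ (P ∧ ¬Q ∨ ¬P ∧ ¬Q) ∧ (¬Q ∨ P))   — De Morgan
= ¬((P ∧ ¬Q ∨ ¬P ∧ ¬Q ∨ S) ∧ (P ∧ ¬Q ∨ ¬P ∧ ¬Q) ∧ (¬Q ∨ P))   — double negation
= ¬((P ∧ ¬Q ∨ ¬P ∧ ¬Q) ∧ (¬Q ∨ P))   — absorption
= ¬(¬Q ∧ (¬Q ∨ P))   — distribution
= ¬¬Q   — absorption
= Q   — double negation

Q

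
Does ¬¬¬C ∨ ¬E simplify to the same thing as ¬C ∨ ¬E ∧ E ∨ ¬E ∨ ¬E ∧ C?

Yes

E1: ¬¬¬C ∨ ¬E
    = ¬C ∨ ¬E   — double negation
E2: ¬C ∨ ¬E ∧ E ∨ ¬E ∨ ¬E ∧ C
    = ¬C ∨ ¬E ∧ E ∨ ¬E   — absorption
    = ¬C ∨ ¬E   — complement / identity
Both reduce to ¬C ∨ ¬E, so they are equivalent.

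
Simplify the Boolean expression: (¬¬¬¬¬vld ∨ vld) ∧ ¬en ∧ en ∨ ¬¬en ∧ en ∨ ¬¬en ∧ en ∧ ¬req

en

(¬¬¬¬¬vld ∨ vld) ∧ ¬en ∧ en ∨ ¬¬en ∧ en ∨ ¬¬en ∧ en ∧ ¬req
= (¬¬¬¬¬vld ∨ vld) ∧ ¬en ∧ en ∨ ¬¬en ∧ en   — absorption
= (¬¬¬vld ∨ vld) ∧ ¬en ∧ en ∨ ¬¬en ∧ en   — double negation
= (¬¬¬vld ∨ vld) ∧ ¬en ∧ en ∨ en ∧ en   — double negation
= (¬vld ∨ vld) ∧ ¬en ∧ en ∨ en ∧ en   — double negation
= ¬en ∧ en ∨ en ∧ en   — complement / identity
= en   — distribution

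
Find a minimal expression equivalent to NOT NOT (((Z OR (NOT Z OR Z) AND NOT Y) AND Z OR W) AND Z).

Z

NOT NOT (((Z OR (NOT Z OR Z) AND NOT Y) AND Z OR W) AND Z)
= NOT NOT (((Z OR NOT Y) AND Z OR W) AND Z)   [complement / identity]
= NOT NOT ((Z OR W) AND Z)   [absorption]
= NOT NOT Z   [absorption]
= Z   [double negation]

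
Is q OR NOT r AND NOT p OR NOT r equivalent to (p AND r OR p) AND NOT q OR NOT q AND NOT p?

E1: q OR NOT r AND NOT p OR NOT r
    = q OR NOT r   (absorption)
E2: (p AND r OR p) AND NOT q OR NOT q AND NOT p
    = p AND NOT q OR NOT q AND NOT p   (absorption)
    = NOT q   (distribution)
These differ: at p=0, q=1, r=0, E1 = 1 but E2 = 0.

No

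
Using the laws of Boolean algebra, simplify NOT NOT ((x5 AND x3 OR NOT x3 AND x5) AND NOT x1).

x5 AND NOT x1

NOT NOT ((x5 AND x3 OR NOT x3 AND x5) AND NOT x1)
= (x5 AND x3 OR NOT x3 AND x5) AND NOT x1   — double negation
= x5 AND NOT x1   — distribution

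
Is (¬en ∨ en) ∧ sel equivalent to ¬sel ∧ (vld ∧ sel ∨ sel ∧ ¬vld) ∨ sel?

Yes

E1: (¬en ∨ en) ∧ sel
    = sel
E2: ¬sel ∧ (vld ∧ sel ∨ sel ∧ ¬vld) ∨ sel
    = ¬sel ∧ sel ∧ (vld ∨ ¬vld) ∨ sel
    = ¬sel ∧ sel ∨ sel
    = sel
Both reduce to sel, so they are equivalent.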